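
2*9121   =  18242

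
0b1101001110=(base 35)o6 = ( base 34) ou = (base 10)846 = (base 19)26A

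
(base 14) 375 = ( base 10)691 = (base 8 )1263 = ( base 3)221121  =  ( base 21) 1BJ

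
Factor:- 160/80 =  - 2^1=-2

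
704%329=46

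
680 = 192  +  488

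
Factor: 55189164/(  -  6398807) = - 2^2*3^1*23^( - 1)*1087^1 * 4231^1*278209^( - 1)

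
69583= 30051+39532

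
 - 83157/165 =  - 27719/55=- 503.98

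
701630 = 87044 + 614586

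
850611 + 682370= 1532981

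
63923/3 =63923/3 = 21307.67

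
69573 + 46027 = 115600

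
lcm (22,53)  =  1166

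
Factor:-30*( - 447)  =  13410 = 2^1 *3^2 *5^1*149^1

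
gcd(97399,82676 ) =1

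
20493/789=25+256/263 = 25.97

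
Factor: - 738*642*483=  - 2^2*3^4*7^1*23^1*41^1 * 107^1 = - 228843468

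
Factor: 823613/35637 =117659/5091 = 3^( - 1 ) *1697^(- 1)*117659^1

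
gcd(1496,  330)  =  22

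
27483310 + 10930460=38413770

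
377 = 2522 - 2145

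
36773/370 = 99 + 143/370 = 99.39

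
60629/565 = 60629/565 = 107.31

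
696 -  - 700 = 1396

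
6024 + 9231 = 15255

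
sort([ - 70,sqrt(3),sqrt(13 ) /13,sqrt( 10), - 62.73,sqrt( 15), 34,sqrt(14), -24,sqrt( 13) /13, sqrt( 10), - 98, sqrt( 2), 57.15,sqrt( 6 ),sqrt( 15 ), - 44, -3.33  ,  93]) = [-98,- 70, - 62.73, - 44, - 24, - 3.33,sqrt( 13 )/13, sqrt( 13)/13,sqrt( 2 ), sqrt( 3),sqrt( 6 ),sqrt(10 ),sqrt( 10),sqrt( 14 ),sqrt(15 ),  sqrt( 15 ),34,57.15, 93 ]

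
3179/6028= 289/548 = 0.53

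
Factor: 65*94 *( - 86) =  - 525460 = - 2^2*5^1*13^1*43^1*47^1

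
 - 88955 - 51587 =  - 140542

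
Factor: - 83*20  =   - 1660= - 2^2*5^1*83^1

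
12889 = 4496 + 8393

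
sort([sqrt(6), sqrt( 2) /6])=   [sqrt( 2)/6,sqrt ( 6) ]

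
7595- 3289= 4306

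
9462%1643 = 1247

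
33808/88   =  384 + 2/11 = 384.18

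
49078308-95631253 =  -46552945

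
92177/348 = 92177/348 = 264.88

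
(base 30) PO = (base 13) 477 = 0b1100000110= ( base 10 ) 774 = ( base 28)ri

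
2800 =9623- 6823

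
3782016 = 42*90048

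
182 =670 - 488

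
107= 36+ 71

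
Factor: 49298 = 2^1*157^2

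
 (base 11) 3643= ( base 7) 16616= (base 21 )agk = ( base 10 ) 4766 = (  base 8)11236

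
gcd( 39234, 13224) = 6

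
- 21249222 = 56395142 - 77644364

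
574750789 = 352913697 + 221837092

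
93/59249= 93/59249 =0.00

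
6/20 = 3/10 = 0.30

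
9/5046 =3/1682 = 0.00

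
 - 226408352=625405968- 851814320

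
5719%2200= 1319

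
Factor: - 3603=-3^1*1201^1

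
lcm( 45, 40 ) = 360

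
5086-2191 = 2895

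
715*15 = 10725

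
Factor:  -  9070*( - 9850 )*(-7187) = -642082986500 = -  2^2*5^3 * 197^1*907^1*7187^1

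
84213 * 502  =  42274926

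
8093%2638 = 179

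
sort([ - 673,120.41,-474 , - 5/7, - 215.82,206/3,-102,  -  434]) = [ - 673, - 474, - 434, - 215.82,-102,  -  5/7,206/3,120.41]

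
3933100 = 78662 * 50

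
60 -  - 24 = 84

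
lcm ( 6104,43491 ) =347928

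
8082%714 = 228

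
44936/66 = 680 + 28/33 = 680.85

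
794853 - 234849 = 560004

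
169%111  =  58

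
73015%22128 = 6631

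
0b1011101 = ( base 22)45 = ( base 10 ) 93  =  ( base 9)113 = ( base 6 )233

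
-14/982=-1 + 484/491 = - 0.01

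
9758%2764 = 1466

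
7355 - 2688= 4667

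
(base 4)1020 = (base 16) 48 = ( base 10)72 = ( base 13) 57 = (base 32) 28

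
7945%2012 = 1909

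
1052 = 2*526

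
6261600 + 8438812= 14700412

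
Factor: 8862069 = 3^1*2954023^1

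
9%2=1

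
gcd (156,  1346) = 2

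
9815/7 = 9815/7   =  1402.14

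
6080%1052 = 820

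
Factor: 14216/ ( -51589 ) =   -  2^3*23^ (-1)*1777^1*2243^ ( -1) 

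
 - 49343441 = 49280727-98624168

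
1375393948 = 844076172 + 531317776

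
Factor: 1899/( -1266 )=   -  2^ ( - 1)*3^1  =  - 3/2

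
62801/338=185 + 271/338  =  185.80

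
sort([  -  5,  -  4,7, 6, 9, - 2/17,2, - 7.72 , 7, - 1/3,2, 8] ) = [ - 7.72, - 5,  -  4,- 1/3,  -  2/17, 2, 2, 6,7, 7, 8, 9]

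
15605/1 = 15605 = 15605.00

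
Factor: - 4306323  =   - 3^1* 7^1 * 205063^1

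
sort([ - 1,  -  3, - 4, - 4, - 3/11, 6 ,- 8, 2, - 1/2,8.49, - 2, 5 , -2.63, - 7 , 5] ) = [ - 8, - 7, - 4,  -  4, - 3, - 2.63, - 2, - 1, - 1/2, - 3/11, 2, 5, 5 , 6, 8.49 ] 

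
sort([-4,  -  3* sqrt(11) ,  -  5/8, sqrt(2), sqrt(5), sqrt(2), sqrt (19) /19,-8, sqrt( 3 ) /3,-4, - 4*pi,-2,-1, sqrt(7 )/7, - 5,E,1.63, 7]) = [ - 4*pi , - 3*sqrt(11),- 8, - 5,-4,-4 , - 2, - 1, - 5/8, sqrt(19)/19, sqrt( 7)/7, sqrt (3)/3,sqrt( 2),sqrt(2 ), 1.63, sqrt( 5) , E, 7]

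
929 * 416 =386464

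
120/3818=60/1909 = 0.03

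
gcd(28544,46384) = 3568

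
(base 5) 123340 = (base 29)5m2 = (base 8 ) 11355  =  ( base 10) 4845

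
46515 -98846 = -52331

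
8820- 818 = 8002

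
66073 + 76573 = 142646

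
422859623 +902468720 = 1325328343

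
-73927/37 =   -  1999+36/37= - 1998.03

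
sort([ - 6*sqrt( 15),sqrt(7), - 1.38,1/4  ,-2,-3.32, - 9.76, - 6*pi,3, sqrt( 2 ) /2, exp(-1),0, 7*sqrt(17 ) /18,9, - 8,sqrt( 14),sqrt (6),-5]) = [ - 6*sqrt( 15), - 6 * pi, - 9.76, - 8, - 5, - 3.32,- 2, - 1.38,0,1/4,exp ( - 1),sqrt( 2 )/2,7*sqrt (17)/18, sqrt ( 6),sqrt( 7 ),3,sqrt( 14 ), 9]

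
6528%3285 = 3243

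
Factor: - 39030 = - 2^1  *3^1*5^1*1301^1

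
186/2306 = 93/1153= 0.08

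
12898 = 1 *12898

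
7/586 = 7/586 = 0.01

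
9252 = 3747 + 5505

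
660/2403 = 220/801 = 0.27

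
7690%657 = 463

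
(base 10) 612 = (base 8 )1144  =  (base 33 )II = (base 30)KC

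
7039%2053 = 880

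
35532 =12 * 2961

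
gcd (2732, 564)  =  4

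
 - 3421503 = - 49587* 69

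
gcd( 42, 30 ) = 6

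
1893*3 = 5679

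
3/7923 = 1/2641 = 0.00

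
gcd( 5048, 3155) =631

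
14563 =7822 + 6741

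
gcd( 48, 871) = 1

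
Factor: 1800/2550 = 2^2*3^1*17^ (-1) = 12/17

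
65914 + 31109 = 97023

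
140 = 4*35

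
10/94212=5/47106 = 0.00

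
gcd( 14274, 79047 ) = 9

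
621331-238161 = 383170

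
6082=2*3041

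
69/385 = 69/385 = 0.18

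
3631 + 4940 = 8571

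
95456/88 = 1084 + 8/11 = 1084.73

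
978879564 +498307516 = 1477187080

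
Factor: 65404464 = 2^4*3^1*509^1*2677^1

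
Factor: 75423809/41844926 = 2^ ( - 1)*29^1  *2600821^1*20922463^( - 1)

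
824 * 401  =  330424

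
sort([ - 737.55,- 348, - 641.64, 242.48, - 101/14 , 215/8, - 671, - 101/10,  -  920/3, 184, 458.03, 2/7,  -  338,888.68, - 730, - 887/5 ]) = [ - 737.55, - 730, - 671,-641.64,-348,-338,  -  920/3, - 887/5, - 101/10, - 101/14 , 2/7, 215/8, 184 , 242.48,458.03, 888.68 ]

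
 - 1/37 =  - 1/37 = - 0.03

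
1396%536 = 324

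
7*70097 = 490679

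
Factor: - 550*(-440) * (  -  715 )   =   - 173030000  =  - 2^4*5^4*11^3 * 13^1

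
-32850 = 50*(-657 )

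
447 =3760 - 3313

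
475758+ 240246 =716004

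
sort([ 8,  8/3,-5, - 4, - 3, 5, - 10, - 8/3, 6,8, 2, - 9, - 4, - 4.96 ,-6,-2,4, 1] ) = [  -  10,-9, - 6,-5,-4.96,- 4, - 4,-3,  -  8/3,-2, 1,2, 8/3, 4, 5, 6,8, 8]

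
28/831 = 28/831 = 0.03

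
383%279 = 104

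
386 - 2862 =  - 2476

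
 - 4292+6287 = 1995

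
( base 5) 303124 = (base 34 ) 8FV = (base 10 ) 9789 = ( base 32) 9HT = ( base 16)263D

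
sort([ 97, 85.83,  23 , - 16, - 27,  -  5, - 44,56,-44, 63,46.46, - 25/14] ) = [ - 44, - 44, - 27, - 16, - 5, - 25/14,  23,46.46,56,63,85.83, 97 ]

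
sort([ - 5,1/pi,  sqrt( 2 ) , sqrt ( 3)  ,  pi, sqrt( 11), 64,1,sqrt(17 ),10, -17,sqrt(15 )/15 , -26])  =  [- 26, -17,-5 , sqrt (15) /15,1/pi, 1, sqrt ( 2) , sqrt(3),  pi,sqrt(11), sqrt( 17 ),10,64 ]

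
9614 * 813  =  7816182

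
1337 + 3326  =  4663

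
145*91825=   13314625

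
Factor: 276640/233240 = 2^2* 7^( - 2) * 13^1*17^(-1 )*19^1 = 988/833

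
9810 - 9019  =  791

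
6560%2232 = 2096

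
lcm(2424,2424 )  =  2424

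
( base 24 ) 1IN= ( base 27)1b5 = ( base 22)22j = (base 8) 2007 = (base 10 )1031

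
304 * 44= 13376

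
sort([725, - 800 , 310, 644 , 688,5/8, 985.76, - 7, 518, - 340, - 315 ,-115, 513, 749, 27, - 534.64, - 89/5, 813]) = [-800,-534.64,  -  340, - 315, - 115, - 89/5,  -  7,  5/8,27, 310, 513,518, 644,688,725,  749, 813, 985.76]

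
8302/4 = 4151/2 = 2075.50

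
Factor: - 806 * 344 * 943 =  - 261459952 = - 2^4*13^1*23^1*31^1*41^1  *43^1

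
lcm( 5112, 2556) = 5112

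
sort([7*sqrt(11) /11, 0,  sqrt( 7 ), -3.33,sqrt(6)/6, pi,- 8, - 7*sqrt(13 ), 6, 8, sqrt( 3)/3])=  [ - 7*sqrt(13 ), - 8, - 3.33, 0, sqrt (6 ) /6, sqrt(3)/3, 7 *sqrt(11)/11,sqrt ( 7) , pi,6, 8] 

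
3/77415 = 1/25805 =0.00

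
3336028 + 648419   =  3984447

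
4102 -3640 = 462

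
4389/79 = 55 +44/79 = 55.56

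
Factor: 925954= 2^1*653^1* 709^1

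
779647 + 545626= 1325273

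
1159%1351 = 1159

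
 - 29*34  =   - 986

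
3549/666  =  5+73/222 = 5.33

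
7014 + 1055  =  8069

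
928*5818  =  5399104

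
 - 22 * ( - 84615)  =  1861530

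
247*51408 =12697776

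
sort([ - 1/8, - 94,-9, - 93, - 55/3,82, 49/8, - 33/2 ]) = [-94, - 93, - 55/3, - 33/2,-9, - 1/8,  49/8,82 ]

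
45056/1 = 45056 = 45056.00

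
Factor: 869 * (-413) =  - 7^1*11^1*59^1*79^1 = - 358897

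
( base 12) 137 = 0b10111011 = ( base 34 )5H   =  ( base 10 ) 187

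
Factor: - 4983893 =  - 23^1*337^1*643^1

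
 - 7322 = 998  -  8320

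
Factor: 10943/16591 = 31^1* 47^( - 1)=31/47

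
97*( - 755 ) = - 73235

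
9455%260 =95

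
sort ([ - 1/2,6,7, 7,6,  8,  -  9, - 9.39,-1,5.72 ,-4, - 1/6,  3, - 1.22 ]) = [  -  9.39 , - 9, - 4 , - 1.22, - 1, - 1/2,-1/6, 3, 5.72 , 6, 6,7,7,  8] 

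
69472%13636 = 1292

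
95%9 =5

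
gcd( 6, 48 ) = 6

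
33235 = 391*85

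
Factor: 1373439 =3^1*457813^1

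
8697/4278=2 + 47/1426  =  2.03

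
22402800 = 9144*2450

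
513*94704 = 48583152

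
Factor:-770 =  - 2^1* 5^1*7^1*11^1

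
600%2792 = 600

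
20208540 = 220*91857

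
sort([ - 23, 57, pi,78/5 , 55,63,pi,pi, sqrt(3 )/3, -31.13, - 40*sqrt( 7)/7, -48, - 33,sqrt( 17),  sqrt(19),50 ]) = [ - 48, - 33, - 31.13, - 23, - 40*sqrt( 7) /7 , sqrt ( 3) /3,pi,pi,pi,sqrt(17) , sqrt( 19), 78/5 , 50, 55,57,  63] 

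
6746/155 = 6746/155 = 43.52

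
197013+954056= 1151069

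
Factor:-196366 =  - 2^1*47^1 *2089^1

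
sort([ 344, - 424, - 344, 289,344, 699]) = [ - 424, - 344,  289, 344, 344, 699 ] 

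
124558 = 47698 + 76860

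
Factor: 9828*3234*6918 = 219879996336 = 2^4*3^5 * 7^3*11^1*13^1* 1153^1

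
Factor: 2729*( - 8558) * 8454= - 197441327028 = - 2^2*3^1*11^1*389^1*1409^1*2729^1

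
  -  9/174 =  - 3/58 = -  0.05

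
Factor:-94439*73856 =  - 2^7*577^1*94439^1= - 6974886784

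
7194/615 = 2398/205= 11.70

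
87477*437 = 38227449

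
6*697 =4182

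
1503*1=1503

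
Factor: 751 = 751^1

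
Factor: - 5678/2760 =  - 2839/1380 = - 2^( - 2)*3^( - 1 )*5^( - 1)*17^1*23^(  -  1 )* 167^1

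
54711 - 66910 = - 12199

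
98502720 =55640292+42862428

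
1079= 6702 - 5623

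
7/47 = 7/47 =0.15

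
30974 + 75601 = 106575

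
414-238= 176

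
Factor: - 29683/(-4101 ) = 3^( -1)*1367^(-1 )* 29683^1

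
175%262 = 175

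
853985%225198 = 178391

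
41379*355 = 14689545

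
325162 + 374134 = 699296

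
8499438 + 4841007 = 13340445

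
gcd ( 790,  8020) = 10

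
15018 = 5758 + 9260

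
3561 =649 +2912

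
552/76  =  7+5/19  =  7.26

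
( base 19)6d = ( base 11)106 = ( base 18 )71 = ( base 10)127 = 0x7F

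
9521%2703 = 1412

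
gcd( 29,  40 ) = 1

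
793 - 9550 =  - 8757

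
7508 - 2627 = 4881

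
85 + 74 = 159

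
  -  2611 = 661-3272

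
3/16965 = 1/5655 = 0.00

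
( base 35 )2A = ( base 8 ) 120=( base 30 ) 2K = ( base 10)80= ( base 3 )2222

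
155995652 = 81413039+74582613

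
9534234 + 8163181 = 17697415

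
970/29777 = 970/29777= 0.03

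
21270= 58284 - 37014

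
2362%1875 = 487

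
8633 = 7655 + 978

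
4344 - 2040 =2304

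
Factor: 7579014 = 2^1*3^1*41^1 * 30809^1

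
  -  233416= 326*(-716 ) 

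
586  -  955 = -369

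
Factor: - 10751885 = -5^1*31^1 * 71^1 * 977^1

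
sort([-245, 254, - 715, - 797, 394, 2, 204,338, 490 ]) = [ - 797, - 715, - 245, 2,  204, 254,338, 394,490] 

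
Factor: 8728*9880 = 2^6*5^1*13^1*19^1*1091^1 = 86232640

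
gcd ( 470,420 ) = 10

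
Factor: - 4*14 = - 2^3*7^1 = - 56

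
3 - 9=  - 6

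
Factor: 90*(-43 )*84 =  - 325080 = -2^3*3^3*5^1*7^1*43^1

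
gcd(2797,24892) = 1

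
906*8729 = 7908474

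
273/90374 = 273/90374 = 0.00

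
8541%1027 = 325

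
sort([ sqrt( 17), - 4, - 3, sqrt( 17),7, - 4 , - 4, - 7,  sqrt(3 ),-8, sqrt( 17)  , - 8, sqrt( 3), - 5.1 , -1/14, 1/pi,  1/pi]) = [ - 8, -8,  -  7, - 5.1, - 4, - 4, - 4 ,-3,-1/14,1/pi, 1/pi,sqrt( 3 ),sqrt (3) , sqrt( 17 ),sqrt( 17),sqrt(17),7] 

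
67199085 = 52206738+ 14992347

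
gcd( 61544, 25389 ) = 7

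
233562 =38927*6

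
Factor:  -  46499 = -46499^1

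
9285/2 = 4642 + 1/2 = 4642.50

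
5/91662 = 5/91662 = 0.00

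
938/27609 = 938/27609 = 0.03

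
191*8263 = 1578233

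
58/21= 2+16/21 = 2.76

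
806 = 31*26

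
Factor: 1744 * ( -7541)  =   - 2^4*109^1*7541^1 = -13151504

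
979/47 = 979/47 =20.83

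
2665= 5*533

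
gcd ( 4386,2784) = 6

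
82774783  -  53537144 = 29237639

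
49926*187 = 9336162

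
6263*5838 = 36563394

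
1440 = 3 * 480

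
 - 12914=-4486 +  - 8428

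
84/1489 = 84/1489 = 0.06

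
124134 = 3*41378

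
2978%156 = 14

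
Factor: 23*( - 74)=-2^1*23^1 * 37^1= - 1702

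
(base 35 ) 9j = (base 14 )19C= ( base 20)GE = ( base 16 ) 14e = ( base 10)334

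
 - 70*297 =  - 20790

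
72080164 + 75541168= 147621332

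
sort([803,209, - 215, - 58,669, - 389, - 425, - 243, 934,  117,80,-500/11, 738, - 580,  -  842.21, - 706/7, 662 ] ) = [ - 842.21, -580, - 425,-389, - 243,- 215,-706/7, - 58, - 500/11, 80,117,  209,662, 669, 738,803,  934]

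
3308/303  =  3308/303 = 10.92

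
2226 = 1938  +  288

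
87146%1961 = 862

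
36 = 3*12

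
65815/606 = 65815/606 = 108.61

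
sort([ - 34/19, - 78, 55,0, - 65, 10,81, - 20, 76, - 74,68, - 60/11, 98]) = [ - 78, - 74, - 65,-20, - 60/11, - 34/19,  0, 10, 55, 68,  76, 81,98 ] 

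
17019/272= 17019/272= 62.57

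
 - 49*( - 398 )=19502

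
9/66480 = 3/22160 =0.00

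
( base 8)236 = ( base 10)158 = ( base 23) 6K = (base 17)95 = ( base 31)53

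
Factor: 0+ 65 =65 = 5^1 * 13^1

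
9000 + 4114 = 13114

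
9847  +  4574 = 14421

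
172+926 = 1098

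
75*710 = 53250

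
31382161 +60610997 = 91993158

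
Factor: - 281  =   - 281^1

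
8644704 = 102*84752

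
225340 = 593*380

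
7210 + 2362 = 9572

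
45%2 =1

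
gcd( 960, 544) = 32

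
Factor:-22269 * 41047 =-914075643 = - 3^1*13^1*571^1*41047^1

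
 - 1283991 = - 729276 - 554715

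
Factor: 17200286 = 2^1*8600143^1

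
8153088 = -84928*(-96 ) 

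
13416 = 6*2236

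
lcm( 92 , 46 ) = 92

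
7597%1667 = 929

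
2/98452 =1/49226  =  0.00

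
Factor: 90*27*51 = 2^1*3^6*5^1* 17^1 = 123930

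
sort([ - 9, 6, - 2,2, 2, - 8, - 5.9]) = [ -9, - 8, - 5.9, - 2,2,2,  6 ]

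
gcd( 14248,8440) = 8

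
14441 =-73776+88217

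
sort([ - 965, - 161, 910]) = [ - 965,- 161,910 ] 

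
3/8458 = 3/8458 = 0.00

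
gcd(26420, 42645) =5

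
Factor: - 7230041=  -  7^1 *13^1*79451^1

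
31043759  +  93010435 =124054194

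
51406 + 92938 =144344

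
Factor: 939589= 7^1*134227^1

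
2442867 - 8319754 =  - 5876887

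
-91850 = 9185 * ( - 10) 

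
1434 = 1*1434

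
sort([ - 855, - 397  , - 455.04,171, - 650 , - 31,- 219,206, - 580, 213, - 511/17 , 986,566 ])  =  [ - 855, - 650, - 580, - 455.04, - 397,-219,  -  31, - 511/17 , 171, 206,213,566,986 ] 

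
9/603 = 1/67= 0.01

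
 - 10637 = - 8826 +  - 1811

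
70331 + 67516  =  137847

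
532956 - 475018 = 57938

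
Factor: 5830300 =2^2*5^2*7^1*8329^1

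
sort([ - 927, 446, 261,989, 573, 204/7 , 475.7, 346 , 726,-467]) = [-927, - 467,204/7, 261,  346 , 446, 475.7 , 573, 726 , 989 ] 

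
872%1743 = 872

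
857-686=171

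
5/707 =5/707 = 0.01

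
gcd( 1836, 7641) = 27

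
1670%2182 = 1670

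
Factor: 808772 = 2^2*23^1*59^1*149^1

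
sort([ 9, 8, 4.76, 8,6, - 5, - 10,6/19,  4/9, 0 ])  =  [-10, - 5, 0, 6/19 , 4/9, 4.76,6,8, 8, 9]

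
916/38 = 458/19 = 24.11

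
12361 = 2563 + 9798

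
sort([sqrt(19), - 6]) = [ - 6, sqrt (19)]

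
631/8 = 631/8 = 78.88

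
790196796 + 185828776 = 976025572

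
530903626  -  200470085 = 330433541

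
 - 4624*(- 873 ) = 4036752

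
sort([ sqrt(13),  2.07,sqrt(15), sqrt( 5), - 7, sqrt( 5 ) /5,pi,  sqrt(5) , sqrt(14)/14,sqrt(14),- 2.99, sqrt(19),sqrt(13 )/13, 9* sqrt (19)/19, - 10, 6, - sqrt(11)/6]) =[-10, - 7, - 2.99, - sqrt (11) /6,  sqrt( 14 )/14, sqrt(13) /13, sqrt(5)/5, 9*sqrt(19) /19, 2.07, sqrt(5 ),sqrt(5),pi,sqrt(13), sqrt(14), sqrt(  15), sqrt(19), 6]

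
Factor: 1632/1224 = 2^2*3^ (-1 )= 4/3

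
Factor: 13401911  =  937^1*14303^1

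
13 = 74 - 61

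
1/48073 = 1/48073 = 0.00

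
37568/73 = 514 + 46/73  =  514.63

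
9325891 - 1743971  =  7581920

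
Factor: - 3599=-59^1  *61^1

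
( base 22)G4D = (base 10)7845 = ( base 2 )1111010100101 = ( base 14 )2C05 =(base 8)17245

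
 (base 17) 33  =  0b110110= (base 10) 54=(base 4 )312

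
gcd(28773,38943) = 9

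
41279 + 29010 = 70289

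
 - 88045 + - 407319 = -495364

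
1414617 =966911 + 447706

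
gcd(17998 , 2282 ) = 2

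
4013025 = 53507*75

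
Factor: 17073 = 3^2 * 7^1*271^1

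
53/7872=53/7872  =  0.01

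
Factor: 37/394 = 2^(-1) * 37^1 * 197^(-1)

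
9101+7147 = 16248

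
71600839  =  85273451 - 13672612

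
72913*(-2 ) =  -145826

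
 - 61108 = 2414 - 63522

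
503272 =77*6536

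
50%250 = 50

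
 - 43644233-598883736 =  - 642527969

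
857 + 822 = 1679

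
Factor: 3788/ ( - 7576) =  - 2^( - 1) = -  1/2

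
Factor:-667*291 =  - 3^1*23^1*29^1 * 97^1 = - 194097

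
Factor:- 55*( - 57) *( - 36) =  - 112860 = - 2^2*3^3*5^1*11^1 * 19^1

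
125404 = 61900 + 63504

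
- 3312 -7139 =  -10451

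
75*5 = 375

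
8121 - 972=7149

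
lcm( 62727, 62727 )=62727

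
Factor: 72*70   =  5040 = 2^4 * 3^2*5^1 * 7^1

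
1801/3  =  600 + 1/3 =600.33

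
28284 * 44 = 1244496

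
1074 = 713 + 361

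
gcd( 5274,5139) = 9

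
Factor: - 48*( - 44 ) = 2112=2^6*3^1*11^1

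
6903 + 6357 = 13260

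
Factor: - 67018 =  - 2^1*7^1*4787^1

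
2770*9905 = 27436850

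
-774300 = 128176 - 902476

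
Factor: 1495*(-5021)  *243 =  - 3^5 *5^1*13^1*23^1*5021^1 = -1824053985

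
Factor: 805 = 5^1*7^1*23^1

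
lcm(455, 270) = 24570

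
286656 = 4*71664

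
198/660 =3/10  =  0.30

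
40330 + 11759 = 52089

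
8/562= 4/281=0.01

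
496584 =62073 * 8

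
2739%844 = 207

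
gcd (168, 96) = 24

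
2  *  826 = 1652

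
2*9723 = 19446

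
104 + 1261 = 1365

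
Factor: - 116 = -2^2*29^1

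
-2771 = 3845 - 6616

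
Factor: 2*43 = 86 = 2^1*43^1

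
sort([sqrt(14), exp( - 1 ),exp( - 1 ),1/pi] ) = [ 1/pi, exp(-1),exp( - 1 ),sqrt( 14)]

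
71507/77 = 71507/77 =928.66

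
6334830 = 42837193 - 36502363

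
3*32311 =96933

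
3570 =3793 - 223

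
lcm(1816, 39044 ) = 78088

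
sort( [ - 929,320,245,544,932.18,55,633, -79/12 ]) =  [ - 929, - 79/12,55, 245, 320, 544,633,932.18 ]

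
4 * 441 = 1764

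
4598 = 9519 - 4921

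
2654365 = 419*6335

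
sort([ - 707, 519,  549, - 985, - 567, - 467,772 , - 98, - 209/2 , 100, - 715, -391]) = [ - 985, - 715,  -  707,-567, - 467, - 391, - 209/2,-98, 100  ,  519, 549 , 772] 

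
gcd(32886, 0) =32886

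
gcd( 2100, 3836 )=28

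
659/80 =8+19/80 = 8.24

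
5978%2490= 998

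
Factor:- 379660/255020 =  - 311^( - 1)* 463^1 = -463/311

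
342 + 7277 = 7619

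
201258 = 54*3727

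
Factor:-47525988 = -2^2*3^1*3960499^1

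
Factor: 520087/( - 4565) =-5^( - 1) * 11^( - 1 )*19^1*31^1 * 83^ (-1) * 883^1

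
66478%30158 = 6162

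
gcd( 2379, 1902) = 3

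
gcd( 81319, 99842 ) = 1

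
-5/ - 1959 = 5/1959 = 0.00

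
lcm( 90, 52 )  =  2340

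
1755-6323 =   -  4568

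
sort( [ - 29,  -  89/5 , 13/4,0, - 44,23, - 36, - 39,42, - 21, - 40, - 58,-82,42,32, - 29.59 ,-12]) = [-82, -58, - 44, - 40,-39,-36,-29.59,-29,-21, - 89/5,  -  12,0,13/4,23 , 32,42,42]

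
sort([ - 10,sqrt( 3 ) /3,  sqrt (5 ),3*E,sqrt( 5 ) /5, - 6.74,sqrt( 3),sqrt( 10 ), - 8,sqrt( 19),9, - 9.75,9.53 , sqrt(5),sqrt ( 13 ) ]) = [ - 10, - 9.75,-8, - 6.74 , sqrt( 5)/5 , sqrt( 3)/3,  sqrt( 3 ),sqrt(5), sqrt(5),sqrt(10 ),sqrt(13 ) , sqrt (19 ),3*E,9,9.53 ] 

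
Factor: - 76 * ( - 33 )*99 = 2^2*3^3*11^2  *19^1  =  248292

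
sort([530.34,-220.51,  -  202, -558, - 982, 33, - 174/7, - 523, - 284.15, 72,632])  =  [  -  982,- 558,-523, - 284.15,-220.51,-202 , - 174/7,  33, 72, 530.34, 632]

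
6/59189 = 6/59189 = 0.00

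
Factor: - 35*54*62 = - 2^2*3^3*5^1*7^1*31^1 =- 117180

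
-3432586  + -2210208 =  - 5642794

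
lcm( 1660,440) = 36520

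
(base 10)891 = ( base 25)1ag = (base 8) 1573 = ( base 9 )1200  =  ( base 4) 31323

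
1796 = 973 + 823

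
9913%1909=368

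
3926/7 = 3926/7  =  560.86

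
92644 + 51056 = 143700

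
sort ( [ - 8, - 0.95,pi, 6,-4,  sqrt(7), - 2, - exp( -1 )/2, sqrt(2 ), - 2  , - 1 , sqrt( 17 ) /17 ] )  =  [ - 8, - 4, - 2, - 2, - 1, -0.95, - exp( - 1) /2, sqrt( 17 ) /17 , sqrt( 2), sqrt( 7),  pi,  6] 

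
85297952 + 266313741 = 351611693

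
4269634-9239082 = -4969448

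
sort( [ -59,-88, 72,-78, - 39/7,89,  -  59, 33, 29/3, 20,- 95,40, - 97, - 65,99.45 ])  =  [ - 97,-95, - 88, - 78,-65, - 59,-59,-39/7 , 29/3,20,33,40,72,89,  99.45 ]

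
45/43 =1 + 2/43 = 1.05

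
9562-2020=7542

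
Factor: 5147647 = 5147647^1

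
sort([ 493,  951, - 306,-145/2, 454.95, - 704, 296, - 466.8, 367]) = [ - 704, - 466.8, - 306, - 145/2, 296,367,  454.95, 493, 951 ] 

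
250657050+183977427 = 434634477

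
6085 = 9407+-3322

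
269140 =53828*5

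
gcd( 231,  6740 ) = 1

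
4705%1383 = 556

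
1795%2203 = 1795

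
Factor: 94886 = 2^1*11^1*19^1*227^1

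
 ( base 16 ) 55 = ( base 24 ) 3d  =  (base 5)320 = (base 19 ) 49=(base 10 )85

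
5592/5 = 1118 + 2/5=1118.40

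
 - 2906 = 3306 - 6212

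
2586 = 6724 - 4138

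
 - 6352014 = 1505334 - 7857348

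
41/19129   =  41/19129 = 0.00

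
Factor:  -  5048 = - 2^3 * 631^1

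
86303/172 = 86303/172 = 501.76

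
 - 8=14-22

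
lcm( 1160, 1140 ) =66120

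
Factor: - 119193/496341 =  - 3^( - 2 )*31^( - 1)*67^1 = -67/279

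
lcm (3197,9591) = 9591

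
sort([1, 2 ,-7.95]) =[-7.95,1,  2] 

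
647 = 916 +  - 269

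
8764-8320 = 444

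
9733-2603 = 7130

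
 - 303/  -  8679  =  101/2893 = 0.03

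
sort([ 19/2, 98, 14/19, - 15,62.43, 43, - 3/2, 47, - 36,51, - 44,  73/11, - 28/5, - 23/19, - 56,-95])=[ - 95, - 56, - 44,-36, - 15,- 28/5, - 3/2,-23/19 , 14/19,73/11, 19/2,43,47,  51,62.43, 98]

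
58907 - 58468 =439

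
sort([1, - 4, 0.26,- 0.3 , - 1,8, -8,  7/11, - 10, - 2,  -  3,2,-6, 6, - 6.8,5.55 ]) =[-10,- 8,- 6.8,-6, - 4, - 3, - 2,  -  1, - 0.3,0.26,7/11, 1,2, 5.55,6, 8 ]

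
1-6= - 5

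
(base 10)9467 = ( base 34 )86f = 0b10010011111011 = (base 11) 7127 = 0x24fb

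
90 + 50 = 140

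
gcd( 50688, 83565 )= 9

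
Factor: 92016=2^4*3^4* 71^1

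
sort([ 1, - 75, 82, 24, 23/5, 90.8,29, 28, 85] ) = [ - 75, 1, 23/5, 24, 28, 29,  82,85, 90.8] 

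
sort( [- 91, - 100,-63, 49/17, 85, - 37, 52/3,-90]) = [  -  100, - 91, -90,- 63, - 37,49/17, 52/3, 85 ]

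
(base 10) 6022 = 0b1011110000110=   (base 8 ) 13606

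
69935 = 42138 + 27797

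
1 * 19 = 19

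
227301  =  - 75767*( - 3 ) 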